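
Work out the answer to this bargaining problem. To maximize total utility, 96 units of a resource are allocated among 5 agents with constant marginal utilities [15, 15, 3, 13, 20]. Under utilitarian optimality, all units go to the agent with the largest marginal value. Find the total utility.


Step 1: The marginal utilities are [15, 15, 3, 13, 20]
Step 2: The highest marginal utility is 20
Step 3: All 96 units go to that agent
Step 4: Total utility = 20 * 96 = 1920

1920


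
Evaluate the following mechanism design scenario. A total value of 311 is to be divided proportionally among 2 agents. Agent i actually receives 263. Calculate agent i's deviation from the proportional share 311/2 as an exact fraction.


Step 1: Proportional share = 311/2
Step 2: Agent's actual allocation = 263
Step 3: Excess = 263 - 311/2 = 215/2

215/2


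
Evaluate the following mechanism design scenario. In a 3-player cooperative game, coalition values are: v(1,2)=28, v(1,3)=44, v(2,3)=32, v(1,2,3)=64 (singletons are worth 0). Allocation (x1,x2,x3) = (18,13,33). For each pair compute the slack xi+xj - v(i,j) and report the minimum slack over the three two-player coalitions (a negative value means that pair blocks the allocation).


Step 1: Slack for coalition (1,2): x1+x2 - v12 = 31 - 28 = 3
Step 2: Slack for coalition (1,3): x1+x3 - v13 = 51 - 44 = 7
Step 3: Slack for coalition (2,3): x2+x3 - v23 = 46 - 32 = 14
Step 4: Minimum slack = min(3, 7, 14) = 3, attained by (1,2); no pair can gain by deviating, so the allocation is in the core

3


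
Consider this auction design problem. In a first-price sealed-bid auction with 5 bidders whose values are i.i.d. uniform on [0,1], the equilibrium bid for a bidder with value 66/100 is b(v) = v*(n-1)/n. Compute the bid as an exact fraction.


Step 1: The symmetric BNE bidding function is b(v) = v * (n-1) / n
Step 2: Substitute v = 33/50 and n = 5
Step 3: b = 33/50 * 4/5
Step 4: b = 66/125

66/125


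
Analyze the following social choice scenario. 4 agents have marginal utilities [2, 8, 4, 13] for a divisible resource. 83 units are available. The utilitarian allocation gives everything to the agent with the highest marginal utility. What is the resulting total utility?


Step 1: The marginal utilities are [2, 8, 4, 13]
Step 2: The highest marginal utility is 13
Step 3: All 83 units go to that agent
Step 4: Total utility = 13 * 83 = 1079

1079


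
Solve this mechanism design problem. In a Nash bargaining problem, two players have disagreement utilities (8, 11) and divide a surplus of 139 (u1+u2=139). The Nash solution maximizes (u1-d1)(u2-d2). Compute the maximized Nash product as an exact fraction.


Step 1: The Nash solution splits surplus symmetrically above the disagreement point
Step 2: u1 = (total + d1 - d2)/2 = (139 + 8 - 11)/2 = 68
Step 3: u2 = (total - d1 + d2)/2 = (139 - 8 + 11)/2 = 71
Step 4: Nash product = (68 - 8) * (71 - 11)
Step 5: = 60 * 60 = 3600

3600


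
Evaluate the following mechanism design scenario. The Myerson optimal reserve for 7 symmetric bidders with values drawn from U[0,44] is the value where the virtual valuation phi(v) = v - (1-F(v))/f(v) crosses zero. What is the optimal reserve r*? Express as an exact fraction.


Step 1: For U[0,44], F(v) = v/44 and f(v) = 1/44
Step 2: phi(v) = v - (1 - v/44)/(1/44) = v - (44 - v) = 2v - 44
Step 3: Set phi(r*) = 0: 2r* - 44 = 0
Step 4: r* = 44/2 = 22 (the number of bidders n = 7 does not enter)

22


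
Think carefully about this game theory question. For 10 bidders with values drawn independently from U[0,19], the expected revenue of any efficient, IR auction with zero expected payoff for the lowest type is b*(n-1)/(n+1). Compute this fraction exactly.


Step 1: By Revenue Equivalence, expected revenue = b*(n-1)/(n+1)
Step 2: Substituting n = 10, b = 19
Step 3: Revenue = 19*(10-1)/(10+1) = 19*9/11
Step 4: Revenue = 171/11

171/11


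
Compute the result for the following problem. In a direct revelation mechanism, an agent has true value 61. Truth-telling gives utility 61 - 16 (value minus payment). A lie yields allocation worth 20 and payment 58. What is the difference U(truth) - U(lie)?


Step 1: U(truth) = value - payment = 61 - 16 = 45
Step 2: U(lie) = allocation - payment = 20 - 58 = -38
Step 3: IC gap = 45 - (-38) = 83

83


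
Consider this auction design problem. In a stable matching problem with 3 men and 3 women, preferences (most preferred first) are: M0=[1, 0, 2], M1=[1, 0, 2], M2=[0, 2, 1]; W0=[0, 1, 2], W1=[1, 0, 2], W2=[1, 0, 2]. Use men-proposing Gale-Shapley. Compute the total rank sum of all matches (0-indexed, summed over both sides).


Step 1: Run Gale-Shapley (men propose, women hold best offer):
  M0 proposes to W1; she accepts
  M1 proposes to W1; she switches from M0
  M2 proposes to W0; she accepts
  M0 proposes to W0; she switches from M2
  M2 proposes to W2; she accepts
Step 2: Final matching: W0-M0, W1-M1, W2-M2
Step 3: 0-indexed ranks (man's rank of his match, then woman's): 1 + 0 + 0 + 0 + 1 + 2
Step 4: Total rank sum = 4

4


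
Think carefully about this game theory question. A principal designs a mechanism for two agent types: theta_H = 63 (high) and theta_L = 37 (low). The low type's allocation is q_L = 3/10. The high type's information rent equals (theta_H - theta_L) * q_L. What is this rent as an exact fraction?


Step 1: theta_H - theta_L = 63 - 37 = 26
Step 2: Information rent = (theta_H - theta_L) * q_L
Step 3: = 26 * 3/10
Step 4: = 39/5

39/5


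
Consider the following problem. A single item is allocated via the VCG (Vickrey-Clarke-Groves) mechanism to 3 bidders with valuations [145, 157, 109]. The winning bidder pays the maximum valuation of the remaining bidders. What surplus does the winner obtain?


Step 1: The winner is the agent with the highest value: agent 1 with value 157
Step 2: Values of other agents: [145, 109]
Step 3: VCG payment = max of others' values = 145
Step 4: Surplus = 157 - 145 = 12

12


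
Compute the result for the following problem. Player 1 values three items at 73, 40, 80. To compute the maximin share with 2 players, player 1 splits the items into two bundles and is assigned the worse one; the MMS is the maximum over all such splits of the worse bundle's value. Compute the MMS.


Step 1: Item values = 73, 40, 80
Step 2: Enumerate all 2-bundle partitions and take the smaller bundle:
  Partition 1: {73} vs {40,80} -> bundles 73, 120; min = 73
  Partition 2: {40} vs {73,80} -> bundles 40, 153; min = 40
  Partition 3: {80} vs {73,40} -> bundles 80, 113; min = 80
Step 3: MMS = max(73, 40, 80) = 80

80


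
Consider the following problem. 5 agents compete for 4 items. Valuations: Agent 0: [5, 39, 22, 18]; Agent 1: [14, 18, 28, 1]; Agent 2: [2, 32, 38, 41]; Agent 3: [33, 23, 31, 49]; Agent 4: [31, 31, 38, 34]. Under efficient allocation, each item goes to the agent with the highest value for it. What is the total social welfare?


Step 1: For each item, find the maximum value among all agents.
Step 2: Item 0 -> Agent 3 (value 33)
Step 3: Item 1 -> Agent 0 (value 39)
Step 4: Item 2 -> Agent 2 (value 38)
Step 5: Item 3 -> Agent 3 (value 49)
Step 6: Total welfare = 33 + 39 + 38 + 49 = 159

159


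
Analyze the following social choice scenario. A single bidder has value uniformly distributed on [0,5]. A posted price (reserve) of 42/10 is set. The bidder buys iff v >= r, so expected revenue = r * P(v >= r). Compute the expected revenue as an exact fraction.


Step 1: Posted price r = 21/5, value support [0,5]
Step 2: P(v >= r) = (5 - 21/5)/5 = 4/25
Step 3: Expected revenue = r * P(v >= r) = 21/5 * 4/25
Step 4: Revenue = 84/125

84/125


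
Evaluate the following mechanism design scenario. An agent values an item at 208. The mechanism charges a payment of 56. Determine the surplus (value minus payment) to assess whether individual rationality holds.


Step 1: Surplus = value - payment = 208 - 56 = 152
Step 2: IR is satisfied (surplus >= 0)

152


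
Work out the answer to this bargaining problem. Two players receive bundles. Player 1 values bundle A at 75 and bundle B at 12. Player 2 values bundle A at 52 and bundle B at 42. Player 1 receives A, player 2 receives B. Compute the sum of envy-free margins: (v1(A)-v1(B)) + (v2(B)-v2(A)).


Step 1: Player 1's margin = v1(A) - v1(B) = 75 - 12 = 63
Step 2: Player 2's margin = v2(B) - v2(A) = 42 - 52 = -10
Step 3: Total margin = 63 + -10 = 53

53


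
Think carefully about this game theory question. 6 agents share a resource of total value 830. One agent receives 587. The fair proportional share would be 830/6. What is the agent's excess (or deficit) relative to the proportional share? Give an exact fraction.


Step 1: Proportional share = 830/6 = 415/3
Step 2: Agent's actual allocation = 587
Step 3: Excess = 587 - 415/3 = 1346/3

1346/3


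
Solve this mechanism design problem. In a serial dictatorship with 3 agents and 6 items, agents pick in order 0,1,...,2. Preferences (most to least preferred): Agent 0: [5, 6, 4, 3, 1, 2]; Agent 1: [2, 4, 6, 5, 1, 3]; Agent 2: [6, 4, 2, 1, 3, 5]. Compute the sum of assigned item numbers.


Step 1: Agent 0 picks item 5
Step 2: Agent 1 picks item 2
Step 3: Agent 2 picks item 6
Step 4: Sum = 5 + 2 + 6 = 13

13


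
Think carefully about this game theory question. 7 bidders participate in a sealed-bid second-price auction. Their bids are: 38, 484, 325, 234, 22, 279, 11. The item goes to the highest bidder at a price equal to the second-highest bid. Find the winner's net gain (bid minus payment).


Step 1: Sort bids in descending order: 484, 325, 279, 234, 38, 22, 11
Step 2: The winning bid is the highest: 484
Step 3: The payment equals the second-highest bid: 325
Step 4: Surplus = winner's bid - payment = 484 - 325 = 159

159


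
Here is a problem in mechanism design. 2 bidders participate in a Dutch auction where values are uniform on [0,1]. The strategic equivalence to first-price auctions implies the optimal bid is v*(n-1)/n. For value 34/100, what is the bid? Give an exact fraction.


Step 1: Dutch auctions are strategically equivalent to first-price auctions
Step 2: The equilibrium bid is b(v) = v*(n-1)/n
Step 3: b = 17/50 * 1/2
Step 4: b = 17/100

17/100


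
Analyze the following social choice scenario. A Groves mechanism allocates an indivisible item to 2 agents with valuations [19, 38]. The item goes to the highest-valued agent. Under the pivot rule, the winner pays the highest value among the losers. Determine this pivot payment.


Step 1: The efficient winner is agent 1 with value 38
Step 2: Other agents' values: [19]
Step 3: Pivot payment = max(others) = 19
Step 4: The winner pays 19

19


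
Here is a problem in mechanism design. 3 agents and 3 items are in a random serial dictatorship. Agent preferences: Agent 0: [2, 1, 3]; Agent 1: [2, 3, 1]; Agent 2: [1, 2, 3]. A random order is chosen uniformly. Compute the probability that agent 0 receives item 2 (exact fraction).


Step 1: Agent 0 wants item 2
Step 2: There are 6 possible orderings of agents
Step 3: In 3 orderings, agent 0 gets item 2
Step 4: Probability = 3/6 = 1/2

1/2


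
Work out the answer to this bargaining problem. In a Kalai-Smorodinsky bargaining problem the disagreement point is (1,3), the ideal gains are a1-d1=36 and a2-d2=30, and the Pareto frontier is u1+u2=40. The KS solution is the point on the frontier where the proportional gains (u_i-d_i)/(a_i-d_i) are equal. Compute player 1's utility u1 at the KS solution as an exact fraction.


Step 1: At the KS point, (u1-d1)/r1 = (u2-d2)/r2 = t and u1+u2 = 40
Step 2: u1 = d1 + r1*t and u2 = d2 + r2*t, so (d1 + r1*t) + (d2 + r2*t) = 40
Step 3: t = (40 - 1 - 3)/(36 + 30) = 36/66 = 6/11
Step 4: u1 = d1 + r1*t = 1 + 36 * 6/11 = 227/11
Step 5: (Check: u2 = d2 + r2*t = 213/11; u1+u2 = 227/11 + 213/11 = 40, on the frontier.)

227/11


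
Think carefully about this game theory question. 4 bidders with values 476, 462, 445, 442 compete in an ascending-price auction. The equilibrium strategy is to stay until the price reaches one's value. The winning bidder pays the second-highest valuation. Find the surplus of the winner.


Step 1: Identify the highest value: 476
Step 2: Identify the second-highest value: 462
Step 3: The final price = second-highest value = 462
Step 4: Surplus = 476 - 462 = 14

14


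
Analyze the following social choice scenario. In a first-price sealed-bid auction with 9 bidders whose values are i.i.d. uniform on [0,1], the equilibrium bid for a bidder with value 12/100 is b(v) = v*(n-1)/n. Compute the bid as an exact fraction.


Step 1: The symmetric BNE bidding function is b(v) = v * (n-1) / n
Step 2: Substitute v = 3/25 and n = 9
Step 3: b = 3/25 * 8/9
Step 4: b = 8/75

8/75


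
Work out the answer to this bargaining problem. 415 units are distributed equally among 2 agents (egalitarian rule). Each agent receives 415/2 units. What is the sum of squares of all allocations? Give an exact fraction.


Step 1: Each agent's share = 415/2
Step 2: Square of each share = (415/2)^2 = 172225/4
Step 3: Sum of squares = 2 * 172225/4 = 172225/2

172225/2


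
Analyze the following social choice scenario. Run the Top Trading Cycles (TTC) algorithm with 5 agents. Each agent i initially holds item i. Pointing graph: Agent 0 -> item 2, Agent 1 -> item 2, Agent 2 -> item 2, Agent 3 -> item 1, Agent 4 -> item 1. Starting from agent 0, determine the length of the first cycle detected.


Step 1: Trace the pointer graph from agent 0: 0 -> 2 -> 2
Step 2: A cycle is detected when we revisit agent 2
Step 3: The cycle is: 2 -> 2
Step 4: Cycle length = 1

1


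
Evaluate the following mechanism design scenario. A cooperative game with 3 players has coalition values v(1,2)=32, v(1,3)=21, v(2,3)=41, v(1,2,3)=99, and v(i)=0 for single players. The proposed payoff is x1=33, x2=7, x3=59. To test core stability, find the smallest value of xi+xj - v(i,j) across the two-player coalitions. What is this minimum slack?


Step 1: Slack for coalition (1,2): x1+x2 - v12 = 40 - 32 = 8
Step 2: Slack for coalition (1,3): x1+x3 - v13 = 92 - 21 = 71
Step 3: Slack for coalition (2,3): x2+x3 - v23 = 66 - 41 = 25
Step 4: Minimum slack = min(8, 71, 25) = 8, attained by (1,2); no pair can gain by deviating, so the allocation is in the core

8


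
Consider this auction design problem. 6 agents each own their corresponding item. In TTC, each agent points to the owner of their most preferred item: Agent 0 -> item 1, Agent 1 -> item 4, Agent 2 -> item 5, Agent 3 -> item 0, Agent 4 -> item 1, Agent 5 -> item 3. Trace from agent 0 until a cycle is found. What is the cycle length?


Step 1: Trace the pointer graph from agent 0: 0 -> 1 -> 4 -> 1
Step 2: A cycle is detected when we revisit agent 1
Step 3: The cycle is: 1 -> 4 -> 1
Step 4: Cycle length = 2

2


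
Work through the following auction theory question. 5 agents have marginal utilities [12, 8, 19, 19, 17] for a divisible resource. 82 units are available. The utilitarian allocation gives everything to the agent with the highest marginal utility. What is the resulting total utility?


Step 1: The marginal utilities are [12, 8, 19, 19, 17]
Step 2: The highest marginal utility is 19
Step 3: All 82 units go to that agent
Step 4: Total utility = 19 * 82 = 1558

1558


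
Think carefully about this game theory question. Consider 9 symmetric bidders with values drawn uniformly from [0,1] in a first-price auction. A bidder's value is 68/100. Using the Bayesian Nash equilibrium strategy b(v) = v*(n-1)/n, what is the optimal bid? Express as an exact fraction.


Step 1: The symmetric BNE bidding function is b(v) = v * (n-1) / n
Step 2: Substitute v = 17/25 and n = 9
Step 3: b = 17/25 * 8/9
Step 4: b = 136/225

136/225


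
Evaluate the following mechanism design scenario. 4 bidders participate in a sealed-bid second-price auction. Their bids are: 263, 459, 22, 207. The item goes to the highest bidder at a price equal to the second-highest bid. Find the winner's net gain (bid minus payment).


Step 1: Sort bids in descending order: 459, 263, 207, 22
Step 2: The winning bid is the highest: 459
Step 3: The payment equals the second-highest bid: 263
Step 4: Surplus = winner's bid - payment = 459 - 263 = 196

196


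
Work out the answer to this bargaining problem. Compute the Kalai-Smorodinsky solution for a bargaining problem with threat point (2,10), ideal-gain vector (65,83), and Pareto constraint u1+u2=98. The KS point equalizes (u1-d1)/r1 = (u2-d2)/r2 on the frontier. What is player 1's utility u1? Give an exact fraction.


Step 1: At the KS point, (u1-d1)/r1 = (u2-d2)/r2 = t and u1+u2 = 98
Step 2: u1 = d1 + r1*t and u2 = d2 + r2*t, so (d1 + r1*t) + (d2 + r2*t) = 98
Step 3: t = (98 - 2 - 10)/(65 + 83) = 86/148 = 43/74
Step 4: u1 = d1 + r1*t = 2 + 65 * 43/74 = 2943/74
Step 5: (Check: u2 = d2 + r2*t = 4309/74; u1+u2 = 2943/74 + 4309/74 = 98, on the frontier.)

2943/74


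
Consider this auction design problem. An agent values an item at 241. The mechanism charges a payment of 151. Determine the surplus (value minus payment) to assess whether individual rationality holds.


Step 1: Surplus = value - payment = 241 - 151 = 90
Step 2: IR is satisfied (surplus >= 0)

90


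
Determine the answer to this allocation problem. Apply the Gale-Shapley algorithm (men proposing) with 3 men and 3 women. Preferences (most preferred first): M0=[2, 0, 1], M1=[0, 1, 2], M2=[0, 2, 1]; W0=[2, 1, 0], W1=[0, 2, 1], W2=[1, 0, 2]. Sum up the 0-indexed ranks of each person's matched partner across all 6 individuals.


Step 1: Run Gale-Shapley (men propose, women hold best offer):
  M0 proposes to W2; she accepts
  M1 proposes to W0; she accepts
  M2 proposes to W0; she switches from M1
  M1 proposes to W1; she accepts
Step 2: Final matching: W0-M2, W1-M1, W2-M0
Step 3: 0-indexed ranks (man's rank of his match, then woman's): 0 + 0 + 1 + 2 + 0 + 1
Step 4: Total rank sum = 4

4


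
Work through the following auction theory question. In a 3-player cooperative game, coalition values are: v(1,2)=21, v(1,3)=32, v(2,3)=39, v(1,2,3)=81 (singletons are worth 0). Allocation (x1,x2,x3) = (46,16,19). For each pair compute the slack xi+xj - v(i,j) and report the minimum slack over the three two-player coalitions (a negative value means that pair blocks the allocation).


Step 1: Slack for coalition (1,2): x1+x2 - v12 = 62 - 21 = 41
Step 2: Slack for coalition (1,3): x1+x3 - v13 = 65 - 32 = 33
Step 3: Slack for coalition (2,3): x2+x3 - v23 = 35 - 39 = -4
Step 4: Minimum slack = min(41, 33, -4) = -4, attained by (2,3); coalition (2,3) can block (slack < 0), so the allocation is not in the core

-4


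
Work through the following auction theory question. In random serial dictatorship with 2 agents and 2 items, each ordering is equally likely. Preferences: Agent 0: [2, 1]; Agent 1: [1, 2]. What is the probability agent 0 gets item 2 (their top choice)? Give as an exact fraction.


Step 1: Agent 0 wants item 2
Step 2: There are 2 possible orderings of agents
Step 3: In 2 orderings, agent 0 gets item 2
Step 4: Probability = 2/2 = 1

1


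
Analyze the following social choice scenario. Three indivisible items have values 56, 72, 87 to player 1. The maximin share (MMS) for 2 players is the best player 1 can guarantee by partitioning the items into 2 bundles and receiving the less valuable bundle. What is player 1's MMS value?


Step 1: Item values = 56, 72, 87
Step 2: Enumerate all 2-bundle partitions and take the smaller bundle:
  Partition 1: {56} vs {72,87} -> bundles 56, 159; min = 56
  Partition 2: {72} vs {56,87} -> bundles 72, 143; min = 72
  Partition 3: {87} vs {56,72} -> bundles 87, 128; min = 87
Step 3: MMS = max(56, 72, 87) = 87

87


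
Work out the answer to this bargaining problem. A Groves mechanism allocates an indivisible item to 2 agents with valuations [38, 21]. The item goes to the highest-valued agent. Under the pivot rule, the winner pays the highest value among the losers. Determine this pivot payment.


Step 1: The efficient winner is agent 0 with value 38
Step 2: Other agents' values: [21]
Step 3: Pivot payment = max(others) = 21
Step 4: The winner pays 21

21


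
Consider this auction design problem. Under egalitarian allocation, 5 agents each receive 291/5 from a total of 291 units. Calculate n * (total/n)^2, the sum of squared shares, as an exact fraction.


Step 1: Each agent's share = 291/5
Step 2: Square of each share = (291/5)^2 = 84681/25
Step 3: Sum of squares = 5 * 84681/25 = 84681/5

84681/5


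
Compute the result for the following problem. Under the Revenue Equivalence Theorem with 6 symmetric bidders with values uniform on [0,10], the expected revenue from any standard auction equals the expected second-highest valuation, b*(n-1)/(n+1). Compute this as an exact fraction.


Step 1: By Revenue Equivalence, expected revenue = b*(n-1)/(n+1)
Step 2: Substituting n = 6, b = 10
Step 3: Revenue = 10*(6-1)/(6+1) = 10*5/7
Step 4: Revenue = 50/7

50/7


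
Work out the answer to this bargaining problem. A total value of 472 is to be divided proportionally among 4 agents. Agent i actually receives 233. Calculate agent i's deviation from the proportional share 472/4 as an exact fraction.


Step 1: Proportional share = 472/4 = 118
Step 2: Agent's actual allocation = 233
Step 3: Excess = 233 - 118 = 115

115


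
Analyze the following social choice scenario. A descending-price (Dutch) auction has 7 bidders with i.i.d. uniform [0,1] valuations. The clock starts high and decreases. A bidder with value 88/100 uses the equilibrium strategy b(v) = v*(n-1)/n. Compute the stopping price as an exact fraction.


Step 1: Dutch auctions are strategically equivalent to first-price auctions
Step 2: The equilibrium bid is b(v) = v*(n-1)/n
Step 3: b = 22/25 * 6/7
Step 4: b = 132/175

132/175


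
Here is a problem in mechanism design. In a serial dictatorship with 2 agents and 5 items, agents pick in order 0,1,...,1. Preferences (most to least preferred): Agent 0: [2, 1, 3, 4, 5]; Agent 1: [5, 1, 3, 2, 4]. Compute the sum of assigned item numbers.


Step 1: Agent 0 picks item 2
Step 2: Agent 1 picks item 5
Step 3: Sum = 2 + 5 = 7

7


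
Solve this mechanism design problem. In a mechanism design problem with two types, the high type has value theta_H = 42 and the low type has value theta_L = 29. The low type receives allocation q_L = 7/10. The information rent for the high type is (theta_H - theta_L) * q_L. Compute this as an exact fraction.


Step 1: theta_H - theta_L = 42 - 29 = 13
Step 2: Information rent = (theta_H - theta_L) * q_L
Step 3: = 13 * 7/10
Step 4: = 91/10

91/10


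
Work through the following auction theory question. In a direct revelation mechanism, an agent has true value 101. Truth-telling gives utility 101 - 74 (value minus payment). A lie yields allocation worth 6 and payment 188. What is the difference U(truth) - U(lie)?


Step 1: U(truth) = value - payment = 101 - 74 = 27
Step 2: U(lie) = allocation - payment = 6 - 188 = -182
Step 3: IC gap = 27 - (-182) = 209

209


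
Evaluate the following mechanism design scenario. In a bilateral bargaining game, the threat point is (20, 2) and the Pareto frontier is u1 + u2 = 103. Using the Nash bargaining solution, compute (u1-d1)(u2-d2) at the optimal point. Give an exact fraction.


Step 1: The Nash solution splits surplus symmetrically above the disagreement point
Step 2: u1 = (total + d1 - d2)/2 = (103 + 20 - 2)/2 = 121/2
Step 3: u2 = (total - d1 + d2)/2 = (103 - 20 + 2)/2 = 85/2
Step 4: Nash product = (121/2 - 20) * (85/2 - 2)
Step 5: = 81/2 * 81/2 = 6561/4

6561/4


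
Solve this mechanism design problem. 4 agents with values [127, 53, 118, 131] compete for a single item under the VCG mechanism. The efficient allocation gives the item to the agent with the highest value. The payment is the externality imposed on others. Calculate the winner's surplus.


Step 1: The winner is the agent with the highest value: agent 3 with value 131
Step 2: Values of other agents: [127, 53, 118]
Step 3: VCG payment = max of others' values = 127
Step 4: Surplus = 131 - 127 = 4

4


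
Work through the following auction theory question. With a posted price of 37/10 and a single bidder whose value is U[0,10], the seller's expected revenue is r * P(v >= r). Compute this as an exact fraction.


Step 1: Posted price r = 37/10, value support [0,10]
Step 2: P(v >= r) = (10 - 37/10)/10 = 63/100
Step 3: Expected revenue = r * P(v >= r) = 37/10 * 63/100
Step 4: Revenue = 2331/1000

2331/1000


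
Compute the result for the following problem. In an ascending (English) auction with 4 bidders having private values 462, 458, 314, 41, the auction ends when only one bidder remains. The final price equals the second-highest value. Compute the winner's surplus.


Step 1: Identify the highest value: 462
Step 2: Identify the second-highest value: 458
Step 3: The final price = second-highest value = 458
Step 4: Surplus = 462 - 458 = 4

4


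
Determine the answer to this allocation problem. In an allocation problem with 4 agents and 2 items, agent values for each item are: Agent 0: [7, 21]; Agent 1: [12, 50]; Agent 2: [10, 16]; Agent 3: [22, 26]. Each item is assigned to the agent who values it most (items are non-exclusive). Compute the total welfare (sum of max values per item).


Step 1: For each item, find the maximum value among all agents.
Step 2: Item 0 -> Agent 3 (value 22)
Step 3: Item 1 -> Agent 1 (value 50)
Step 4: Total welfare = 22 + 50 = 72

72


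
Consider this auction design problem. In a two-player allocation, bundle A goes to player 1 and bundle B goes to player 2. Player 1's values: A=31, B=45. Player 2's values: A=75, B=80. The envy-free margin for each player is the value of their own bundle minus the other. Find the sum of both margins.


Step 1: Player 1's margin = v1(A) - v1(B) = 31 - 45 = -14
Step 2: Player 2's margin = v2(B) - v2(A) = 80 - 75 = 5
Step 3: Total margin = -14 + 5 = -9

-9


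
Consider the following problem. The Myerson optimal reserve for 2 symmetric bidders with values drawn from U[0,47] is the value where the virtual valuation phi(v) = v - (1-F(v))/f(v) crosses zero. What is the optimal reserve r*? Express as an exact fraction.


Step 1: For U[0,47], F(v) = v/47 and f(v) = 1/47
Step 2: phi(v) = v - (1 - v/47)/(1/47) = v - (47 - v) = 2v - 47
Step 3: Set phi(r*) = 0: 2r* - 47 = 0
Step 4: r* = 47/2 (the number of bidders n = 2 does not enter)

47/2


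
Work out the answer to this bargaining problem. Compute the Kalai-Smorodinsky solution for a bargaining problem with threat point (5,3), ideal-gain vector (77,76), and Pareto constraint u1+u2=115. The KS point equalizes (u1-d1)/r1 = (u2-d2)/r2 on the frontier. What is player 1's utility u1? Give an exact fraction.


Step 1: At the KS point, (u1-d1)/r1 = (u2-d2)/r2 = t and u1+u2 = 115
Step 2: u1 = d1 + r1*t and u2 = d2 + r2*t, so (d1 + r1*t) + (d2 + r2*t) = 115
Step 3: t = (115 - 5 - 3)/(77 + 76) = 107/153
Step 4: u1 = d1 + r1*t = 5 + 77 * 107/153 = 9004/153
Step 5: (Check: u2 = d2 + r2*t = 8591/153; u1+u2 = 9004/153 + 8591/153 = 115, on the frontier.)

9004/153


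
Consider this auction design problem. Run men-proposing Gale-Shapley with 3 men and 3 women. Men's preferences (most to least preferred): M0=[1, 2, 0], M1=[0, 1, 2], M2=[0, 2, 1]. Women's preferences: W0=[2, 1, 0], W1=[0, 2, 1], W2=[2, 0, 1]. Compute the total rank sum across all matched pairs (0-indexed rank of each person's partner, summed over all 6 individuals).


Step 1: Run Gale-Shapley (men propose, women hold best offer):
  M0 proposes to W1; she accepts
  M1 proposes to W0; she accepts
  M2 proposes to W0; she switches from M1
  M1 proposes to W1; rejected
  M1 proposes to W2; she accepts
Step 2: Final matching: W0-M2, W1-M0, W2-M1
Step 3: 0-indexed ranks (man's rank of his match, then woman's): 0 + 0 + 0 + 0 + 2 + 2
Step 4: Total rank sum = 4

4


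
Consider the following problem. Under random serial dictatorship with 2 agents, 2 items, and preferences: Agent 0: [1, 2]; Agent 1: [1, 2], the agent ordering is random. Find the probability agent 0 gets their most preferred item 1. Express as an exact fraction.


Step 1: Agent 0 wants item 1
Step 2: There are 2 possible orderings of agents
Step 3: In 1 orderings, agent 0 gets item 1
Step 4: Probability = 1/2

1/2


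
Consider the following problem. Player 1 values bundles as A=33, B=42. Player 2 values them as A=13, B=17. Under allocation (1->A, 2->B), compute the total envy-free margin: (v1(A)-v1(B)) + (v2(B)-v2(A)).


Step 1: Player 1's margin = v1(A) - v1(B) = 33 - 42 = -9
Step 2: Player 2's margin = v2(B) - v2(A) = 17 - 13 = 4
Step 3: Total margin = -9 + 4 = -5

-5


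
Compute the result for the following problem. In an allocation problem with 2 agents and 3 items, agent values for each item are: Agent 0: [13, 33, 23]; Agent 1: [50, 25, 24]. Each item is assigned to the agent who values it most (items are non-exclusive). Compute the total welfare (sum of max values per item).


Step 1: For each item, find the maximum value among all agents.
Step 2: Item 0 -> Agent 1 (value 50)
Step 3: Item 1 -> Agent 0 (value 33)
Step 4: Item 2 -> Agent 1 (value 24)
Step 5: Total welfare = 50 + 33 + 24 = 107

107


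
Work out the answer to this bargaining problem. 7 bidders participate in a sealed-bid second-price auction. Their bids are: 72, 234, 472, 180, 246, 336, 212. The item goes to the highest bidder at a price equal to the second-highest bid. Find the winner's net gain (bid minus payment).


Step 1: Sort bids in descending order: 472, 336, 246, 234, 212, 180, 72
Step 2: The winning bid is the highest: 472
Step 3: The payment equals the second-highest bid: 336
Step 4: Surplus = winner's bid - payment = 472 - 336 = 136

136


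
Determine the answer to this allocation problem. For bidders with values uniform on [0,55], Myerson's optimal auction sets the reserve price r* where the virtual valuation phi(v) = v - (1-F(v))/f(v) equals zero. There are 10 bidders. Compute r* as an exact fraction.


Step 1: For U[0,55], F(v) = v/55 and f(v) = 1/55
Step 2: phi(v) = v - (1 - v/55)/(1/55) = v - (55 - v) = 2v - 55
Step 3: Set phi(r*) = 0: 2r* - 55 = 0
Step 4: r* = 55/2 (the number of bidders n = 10 does not enter)

55/2


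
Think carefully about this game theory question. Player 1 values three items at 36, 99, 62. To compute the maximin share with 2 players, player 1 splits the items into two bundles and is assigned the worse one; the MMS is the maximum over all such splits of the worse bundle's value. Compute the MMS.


Step 1: Item values = 36, 99, 62
Step 2: Enumerate all 2-bundle partitions and take the smaller bundle:
  Partition 1: {36} vs {99,62} -> bundles 36, 161; min = 36
  Partition 2: {99} vs {36,62} -> bundles 99, 98; min = 98
  Partition 3: {62} vs {36,99} -> bundles 62, 135; min = 62
Step 3: MMS = max(36, 98, 62) = 98

98


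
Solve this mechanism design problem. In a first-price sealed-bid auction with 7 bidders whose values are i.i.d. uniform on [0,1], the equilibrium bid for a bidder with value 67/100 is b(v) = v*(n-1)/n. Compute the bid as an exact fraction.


Step 1: The symmetric BNE bidding function is b(v) = v * (n-1) / n
Step 2: Substitute v = 67/100 and n = 7
Step 3: b = 67/100 * 6/7
Step 4: b = 201/350

201/350


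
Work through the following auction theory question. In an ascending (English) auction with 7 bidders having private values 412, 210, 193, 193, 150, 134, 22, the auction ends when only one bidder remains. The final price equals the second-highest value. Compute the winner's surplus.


Step 1: Identify the highest value: 412
Step 2: Identify the second-highest value: 210
Step 3: The final price = second-highest value = 210
Step 4: Surplus = 412 - 210 = 202

202


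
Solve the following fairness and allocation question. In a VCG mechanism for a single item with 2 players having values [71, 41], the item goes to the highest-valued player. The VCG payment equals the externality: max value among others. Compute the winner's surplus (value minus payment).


Step 1: The winner is the agent with the highest value: agent 0 with value 71
Step 2: Values of other agents: [41]
Step 3: VCG payment = max of others' values = 41
Step 4: Surplus = 71 - 41 = 30

30


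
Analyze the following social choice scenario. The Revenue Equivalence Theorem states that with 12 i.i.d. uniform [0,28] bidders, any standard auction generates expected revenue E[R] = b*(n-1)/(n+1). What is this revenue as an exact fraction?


Step 1: By Revenue Equivalence, expected revenue = b*(n-1)/(n+1)
Step 2: Substituting n = 12, b = 28
Step 3: Revenue = 28*(12-1)/(12+1) = 28*11/13
Step 4: Revenue = 308/13

308/13


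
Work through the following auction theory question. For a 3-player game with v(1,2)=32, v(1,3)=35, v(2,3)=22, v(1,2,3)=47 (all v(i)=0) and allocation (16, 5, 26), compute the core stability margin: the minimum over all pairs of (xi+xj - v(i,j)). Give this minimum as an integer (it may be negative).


Step 1: Slack for coalition (1,2): x1+x2 - v12 = 21 - 32 = -11
Step 2: Slack for coalition (1,3): x1+x3 - v13 = 42 - 35 = 7
Step 3: Slack for coalition (2,3): x2+x3 - v23 = 31 - 22 = 9
Step 4: Minimum slack = min(-11, 7, 9) = -11, attained by (1,2); coalition (1,2) can block (slack < 0), so the allocation is not in the core

-11


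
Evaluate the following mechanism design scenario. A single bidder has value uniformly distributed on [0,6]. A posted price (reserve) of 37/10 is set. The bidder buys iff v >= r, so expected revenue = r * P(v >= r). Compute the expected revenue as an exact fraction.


Step 1: Posted price r = 37/10, value support [0,6]
Step 2: P(v >= r) = (6 - 37/10)/6 = 23/60
Step 3: Expected revenue = r * P(v >= r) = 37/10 * 23/60
Step 4: Revenue = 851/600

851/600


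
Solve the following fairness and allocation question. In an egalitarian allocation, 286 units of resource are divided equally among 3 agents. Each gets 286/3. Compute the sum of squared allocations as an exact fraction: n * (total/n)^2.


Step 1: Each agent's share = 286/3
Step 2: Square of each share = (286/3)^2 = 81796/9
Step 3: Sum of squares = 3 * 81796/9 = 81796/3

81796/3


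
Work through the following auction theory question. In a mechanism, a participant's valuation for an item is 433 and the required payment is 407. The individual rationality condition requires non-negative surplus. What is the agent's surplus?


Step 1: Surplus = value - payment = 433 - 407 = 26
Step 2: IR is satisfied (surplus >= 0)

26


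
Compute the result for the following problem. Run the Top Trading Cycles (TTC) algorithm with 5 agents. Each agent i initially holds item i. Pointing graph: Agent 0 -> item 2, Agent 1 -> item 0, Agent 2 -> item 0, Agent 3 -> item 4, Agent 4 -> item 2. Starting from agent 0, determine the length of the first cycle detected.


Step 1: Trace the pointer graph from agent 0: 0 -> 2 -> 0
Step 2: A cycle is detected when we revisit agent 0
Step 3: The cycle is: 0 -> 2 -> 0
Step 4: Cycle length = 2

2


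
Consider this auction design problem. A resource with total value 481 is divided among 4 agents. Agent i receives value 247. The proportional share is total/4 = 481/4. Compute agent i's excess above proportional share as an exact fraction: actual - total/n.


Step 1: Proportional share = 481/4
Step 2: Agent's actual allocation = 247
Step 3: Excess = 247 - 481/4 = 507/4

507/4


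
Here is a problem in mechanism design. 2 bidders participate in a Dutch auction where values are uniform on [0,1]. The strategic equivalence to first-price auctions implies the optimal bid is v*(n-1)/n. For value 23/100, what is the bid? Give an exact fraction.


Step 1: Dutch auctions are strategically equivalent to first-price auctions
Step 2: The equilibrium bid is b(v) = v*(n-1)/n
Step 3: b = 23/100 * 1/2
Step 4: b = 23/200

23/200


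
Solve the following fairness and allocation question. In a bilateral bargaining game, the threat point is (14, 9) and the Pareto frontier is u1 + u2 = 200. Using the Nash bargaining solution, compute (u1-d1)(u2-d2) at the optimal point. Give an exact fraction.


Step 1: The Nash solution splits surplus symmetrically above the disagreement point
Step 2: u1 = (total + d1 - d2)/2 = (200 + 14 - 9)/2 = 205/2
Step 3: u2 = (total - d1 + d2)/2 = (200 - 14 + 9)/2 = 195/2
Step 4: Nash product = (205/2 - 14) * (195/2 - 9)
Step 5: = 177/2 * 177/2 = 31329/4

31329/4


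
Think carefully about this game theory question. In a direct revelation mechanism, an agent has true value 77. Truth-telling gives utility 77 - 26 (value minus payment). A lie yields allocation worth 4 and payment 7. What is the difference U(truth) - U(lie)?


Step 1: U(truth) = value - payment = 77 - 26 = 51
Step 2: U(lie) = allocation - payment = 4 - 7 = -3
Step 3: IC gap = 51 - (-3) = 54

54


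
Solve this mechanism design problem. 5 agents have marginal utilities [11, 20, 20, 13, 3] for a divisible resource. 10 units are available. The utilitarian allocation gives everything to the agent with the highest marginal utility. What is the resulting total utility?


Step 1: The marginal utilities are [11, 20, 20, 13, 3]
Step 2: The highest marginal utility is 20
Step 3: All 10 units go to that agent
Step 4: Total utility = 20 * 10 = 200

200


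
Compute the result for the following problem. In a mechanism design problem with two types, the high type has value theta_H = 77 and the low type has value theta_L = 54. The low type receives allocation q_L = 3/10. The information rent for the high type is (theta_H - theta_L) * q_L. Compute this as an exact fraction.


Step 1: theta_H - theta_L = 77 - 54 = 23
Step 2: Information rent = (theta_H - theta_L) * q_L
Step 3: = 23 * 3/10
Step 4: = 69/10

69/10


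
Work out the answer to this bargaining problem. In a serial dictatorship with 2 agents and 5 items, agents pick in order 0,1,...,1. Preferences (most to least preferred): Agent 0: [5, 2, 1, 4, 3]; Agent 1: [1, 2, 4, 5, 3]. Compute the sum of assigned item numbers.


Step 1: Agent 0 picks item 5
Step 2: Agent 1 picks item 1
Step 3: Sum = 5 + 1 = 6

6


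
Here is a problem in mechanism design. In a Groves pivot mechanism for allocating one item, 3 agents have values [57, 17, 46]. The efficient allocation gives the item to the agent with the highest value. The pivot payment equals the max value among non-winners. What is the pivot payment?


Step 1: The efficient winner is agent 0 with value 57
Step 2: Other agents' values: [17, 46]
Step 3: Pivot payment = max(others) = 46
Step 4: The winner pays 46

46


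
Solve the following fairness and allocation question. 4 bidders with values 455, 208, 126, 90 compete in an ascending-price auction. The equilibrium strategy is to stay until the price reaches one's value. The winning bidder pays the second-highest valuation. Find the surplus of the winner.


Step 1: Identify the highest value: 455
Step 2: Identify the second-highest value: 208
Step 3: The final price = second-highest value = 208
Step 4: Surplus = 455 - 208 = 247

247


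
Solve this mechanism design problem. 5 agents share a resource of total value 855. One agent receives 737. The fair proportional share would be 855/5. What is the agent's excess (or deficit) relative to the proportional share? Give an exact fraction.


Step 1: Proportional share = 855/5 = 171
Step 2: Agent's actual allocation = 737
Step 3: Excess = 737 - 171 = 566

566


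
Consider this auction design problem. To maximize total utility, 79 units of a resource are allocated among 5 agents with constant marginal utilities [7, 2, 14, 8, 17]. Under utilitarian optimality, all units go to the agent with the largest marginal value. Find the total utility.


Step 1: The marginal utilities are [7, 2, 14, 8, 17]
Step 2: The highest marginal utility is 17
Step 3: All 79 units go to that agent
Step 4: Total utility = 17 * 79 = 1343

1343


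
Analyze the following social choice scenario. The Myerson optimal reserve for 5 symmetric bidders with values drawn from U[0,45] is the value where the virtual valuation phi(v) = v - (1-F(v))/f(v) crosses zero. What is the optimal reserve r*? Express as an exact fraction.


Step 1: For U[0,45], F(v) = v/45 and f(v) = 1/45
Step 2: phi(v) = v - (1 - v/45)/(1/45) = v - (45 - v) = 2v - 45
Step 3: Set phi(r*) = 0: 2r* - 45 = 0
Step 4: r* = 45/2 (the number of bidders n = 5 does not enter)

45/2
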